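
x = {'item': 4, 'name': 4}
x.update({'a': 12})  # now {'item': 4, 'name': 4, 'a': 12}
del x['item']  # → {'name': 4, 'a': 12}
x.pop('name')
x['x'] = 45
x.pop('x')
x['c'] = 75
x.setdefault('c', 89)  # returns 75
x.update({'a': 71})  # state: {'a': 71, 'c': 75}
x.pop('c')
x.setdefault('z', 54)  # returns 54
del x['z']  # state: {'a': 71}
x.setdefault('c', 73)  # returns 73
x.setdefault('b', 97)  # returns 97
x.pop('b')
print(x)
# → {'a': 71, 'c': 73}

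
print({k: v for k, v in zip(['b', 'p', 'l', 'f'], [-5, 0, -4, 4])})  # {'b': -5, 'p': 0, 'l': -4, 'f': 4}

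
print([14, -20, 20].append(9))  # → None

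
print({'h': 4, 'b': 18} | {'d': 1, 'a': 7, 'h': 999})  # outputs {'h': 999, 'b': 18, 'd': 1, 'a': 7}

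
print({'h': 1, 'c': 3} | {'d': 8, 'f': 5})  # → {'h': 1, 'c': 3, 'd': 8, 'f': 5}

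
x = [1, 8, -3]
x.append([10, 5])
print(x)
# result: [1, 8, -3, [10, 5]]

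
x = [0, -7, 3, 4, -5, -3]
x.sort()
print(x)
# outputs [-7, -5, -3, 0, 3, 4]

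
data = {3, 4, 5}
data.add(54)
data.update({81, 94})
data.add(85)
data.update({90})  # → {3, 4, 5, 54, 81, 85, 90, 94}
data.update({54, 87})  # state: {3, 4, 5, 54, 81, 85, 87, 90, 94}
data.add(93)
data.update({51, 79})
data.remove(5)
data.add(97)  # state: {3, 4, 51, 54, 79, 81, 85, 87, 90, 93, 94, 97}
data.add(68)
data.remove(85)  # {3, 4, 51, 54, 68, 79, 81, 87, 90, 93, 94, 97}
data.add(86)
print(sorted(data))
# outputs [3, 4, 51, 54, 68, 79, 81, 86, 87, 90, 93, 94, 97]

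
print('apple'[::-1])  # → elppa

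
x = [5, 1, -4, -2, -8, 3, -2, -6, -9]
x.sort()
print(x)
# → [-9, -8, -6, -4, -2, -2, 1, 3, 5]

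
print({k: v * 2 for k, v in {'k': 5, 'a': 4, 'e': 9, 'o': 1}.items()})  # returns {'k': 10, 'a': 8, 'e': 18, 'o': 2}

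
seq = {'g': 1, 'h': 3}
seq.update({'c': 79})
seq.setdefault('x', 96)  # 96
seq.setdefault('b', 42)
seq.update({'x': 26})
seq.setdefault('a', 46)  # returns 46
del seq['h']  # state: {'g': 1, 'c': 79, 'x': 26, 'b': 42, 'a': 46}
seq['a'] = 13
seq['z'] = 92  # {'g': 1, 'c': 79, 'x': 26, 'b': 42, 'a': 13, 'z': 92}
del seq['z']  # {'g': 1, 'c': 79, 'x': 26, 'b': 42, 'a': 13}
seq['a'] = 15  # {'g': 1, 'c': 79, 'x': 26, 'b': 42, 'a': 15}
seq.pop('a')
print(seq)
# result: {'g': 1, 'c': 79, 'x': 26, 'b': 42}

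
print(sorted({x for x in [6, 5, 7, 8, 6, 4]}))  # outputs [4, 5, 6, 7, 8]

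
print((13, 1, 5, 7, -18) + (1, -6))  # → (13, 1, 5, 7, -18, 1, -6)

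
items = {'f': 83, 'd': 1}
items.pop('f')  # 83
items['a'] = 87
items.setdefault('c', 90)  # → 90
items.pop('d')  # 1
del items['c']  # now {'a': 87}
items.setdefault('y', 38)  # 38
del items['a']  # {'y': 38}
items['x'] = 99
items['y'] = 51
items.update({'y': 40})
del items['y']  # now {'x': 99}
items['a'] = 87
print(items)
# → {'x': 99, 'a': 87}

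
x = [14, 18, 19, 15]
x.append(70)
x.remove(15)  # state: [14, 18, 19, 70]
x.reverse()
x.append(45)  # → [70, 19, 18, 14, 45]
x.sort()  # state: [14, 18, 19, 45, 70]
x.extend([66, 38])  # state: [14, 18, 19, 45, 70, 66, 38]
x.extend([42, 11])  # [14, 18, 19, 45, 70, 66, 38, 42, 11]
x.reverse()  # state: [11, 42, 38, 66, 70, 45, 19, 18, 14]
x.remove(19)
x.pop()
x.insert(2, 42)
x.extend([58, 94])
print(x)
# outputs [11, 42, 42, 38, 66, 70, 45, 18, 58, 94]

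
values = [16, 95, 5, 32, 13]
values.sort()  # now [5, 13, 16, 32, 95]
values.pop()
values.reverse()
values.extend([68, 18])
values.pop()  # 18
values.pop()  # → 68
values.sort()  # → [5, 13, 16, 32]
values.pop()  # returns 32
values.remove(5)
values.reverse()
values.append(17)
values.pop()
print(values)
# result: [16, 13]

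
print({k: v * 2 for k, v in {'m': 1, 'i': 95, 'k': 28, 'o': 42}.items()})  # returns {'m': 2, 'i': 190, 'k': 56, 'o': 84}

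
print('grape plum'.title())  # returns Grape Plum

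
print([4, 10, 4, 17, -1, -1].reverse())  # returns None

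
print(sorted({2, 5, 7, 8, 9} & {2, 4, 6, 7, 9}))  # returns [2, 7, 9]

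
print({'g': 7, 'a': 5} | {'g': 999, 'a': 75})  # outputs {'g': 999, 'a': 75}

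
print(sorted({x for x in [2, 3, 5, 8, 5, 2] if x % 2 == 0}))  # [2, 8]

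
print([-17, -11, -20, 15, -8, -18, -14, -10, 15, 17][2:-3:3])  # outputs [-20, -18]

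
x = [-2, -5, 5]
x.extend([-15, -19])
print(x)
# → [-2, -5, 5, -15, -19]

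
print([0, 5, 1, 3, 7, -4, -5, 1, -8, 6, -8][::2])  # [0, 1, 7, -5, -8, -8]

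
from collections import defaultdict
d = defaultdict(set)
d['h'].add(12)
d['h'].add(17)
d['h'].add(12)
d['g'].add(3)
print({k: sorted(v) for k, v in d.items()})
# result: {'h': [12, 17], 'g': [3]}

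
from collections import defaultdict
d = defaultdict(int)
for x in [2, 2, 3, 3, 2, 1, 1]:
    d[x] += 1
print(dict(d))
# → {2: 3, 3: 2, 1: 2}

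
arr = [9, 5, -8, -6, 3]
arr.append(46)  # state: [9, 5, -8, -6, 3, 46]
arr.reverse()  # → [46, 3, -6, -8, 5, 9]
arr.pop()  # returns 9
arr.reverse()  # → [5, -8, -6, 3, 46]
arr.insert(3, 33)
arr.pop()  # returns 46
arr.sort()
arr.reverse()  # [33, 5, 3, -6, -8]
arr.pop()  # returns -8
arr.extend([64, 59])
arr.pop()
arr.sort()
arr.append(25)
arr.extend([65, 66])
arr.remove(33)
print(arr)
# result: [-6, 3, 5, 64, 25, 65, 66]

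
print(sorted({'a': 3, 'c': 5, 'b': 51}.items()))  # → [('a', 3), ('b', 51), ('c', 5)]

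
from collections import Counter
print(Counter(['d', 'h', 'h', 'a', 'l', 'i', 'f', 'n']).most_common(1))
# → [('h', 2)]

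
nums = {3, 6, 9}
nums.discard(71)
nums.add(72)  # {3, 6, 9, 72}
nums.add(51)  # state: {3, 6, 9, 51, 72}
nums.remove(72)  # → {3, 6, 9, 51}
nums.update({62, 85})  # {3, 6, 9, 51, 62, 85}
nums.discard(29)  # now {3, 6, 9, 51, 62, 85}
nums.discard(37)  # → {3, 6, 9, 51, 62, 85}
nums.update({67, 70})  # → {3, 6, 9, 51, 62, 67, 70, 85}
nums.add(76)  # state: {3, 6, 9, 51, 62, 67, 70, 76, 85}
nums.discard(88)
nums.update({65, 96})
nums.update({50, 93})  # {3, 6, 9, 50, 51, 62, 65, 67, 70, 76, 85, 93, 96}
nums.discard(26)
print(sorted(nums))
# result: [3, 6, 9, 50, 51, 62, 65, 67, 70, 76, 85, 93, 96]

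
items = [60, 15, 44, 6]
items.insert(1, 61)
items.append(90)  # [60, 61, 15, 44, 6, 90]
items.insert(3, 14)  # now [60, 61, 15, 14, 44, 6, 90]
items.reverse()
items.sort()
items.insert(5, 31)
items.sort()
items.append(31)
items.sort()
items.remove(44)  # [6, 14, 15, 31, 31, 60, 61, 90]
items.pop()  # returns 90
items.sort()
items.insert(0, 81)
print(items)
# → [81, 6, 14, 15, 31, 31, 60, 61]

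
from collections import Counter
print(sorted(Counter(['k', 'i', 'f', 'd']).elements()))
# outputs ['d', 'f', 'i', 'k']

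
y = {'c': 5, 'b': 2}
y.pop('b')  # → 2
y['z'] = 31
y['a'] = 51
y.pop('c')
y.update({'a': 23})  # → {'z': 31, 'a': 23}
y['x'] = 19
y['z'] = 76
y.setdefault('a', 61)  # 23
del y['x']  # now {'z': 76, 'a': 23}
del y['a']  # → {'z': 76}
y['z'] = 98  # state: {'z': 98}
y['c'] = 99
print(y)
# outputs {'z': 98, 'c': 99}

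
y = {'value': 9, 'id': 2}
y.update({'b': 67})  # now {'value': 9, 'id': 2, 'b': 67}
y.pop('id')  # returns 2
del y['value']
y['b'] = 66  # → {'b': 66}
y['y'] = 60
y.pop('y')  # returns 60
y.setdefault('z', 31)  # 31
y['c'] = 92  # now {'b': 66, 'z': 31, 'c': 92}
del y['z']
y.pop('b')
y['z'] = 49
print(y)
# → {'c': 92, 'z': 49}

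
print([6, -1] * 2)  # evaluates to [6, -1, 6, -1]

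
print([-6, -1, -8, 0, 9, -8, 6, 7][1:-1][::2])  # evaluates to [-1, 0, -8]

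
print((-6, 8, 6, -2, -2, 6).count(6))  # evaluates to 2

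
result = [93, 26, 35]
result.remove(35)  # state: [93, 26]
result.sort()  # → [26, 93]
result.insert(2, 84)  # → [26, 93, 84]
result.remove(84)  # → [26, 93]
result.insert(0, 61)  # [61, 26, 93]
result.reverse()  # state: [93, 26, 61]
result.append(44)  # [93, 26, 61, 44]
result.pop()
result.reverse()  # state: [61, 26, 93]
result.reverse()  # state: [93, 26, 61]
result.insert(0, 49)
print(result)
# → [49, 93, 26, 61]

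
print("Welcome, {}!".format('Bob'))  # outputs Welcome, Bob!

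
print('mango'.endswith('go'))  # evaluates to True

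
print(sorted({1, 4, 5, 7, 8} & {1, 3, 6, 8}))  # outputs [1, 8]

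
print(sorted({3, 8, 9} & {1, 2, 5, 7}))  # []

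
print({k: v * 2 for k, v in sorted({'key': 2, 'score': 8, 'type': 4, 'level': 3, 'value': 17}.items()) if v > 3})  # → {'score': 16, 'type': 8, 'value': 34}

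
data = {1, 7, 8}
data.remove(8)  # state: {1, 7}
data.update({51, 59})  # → {1, 7, 51, 59}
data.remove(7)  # {1, 51, 59}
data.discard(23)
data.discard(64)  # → {1, 51, 59}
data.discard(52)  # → {1, 51, 59}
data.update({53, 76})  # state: {1, 51, 53, 59, 76}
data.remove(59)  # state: {1, 51, 53, 76}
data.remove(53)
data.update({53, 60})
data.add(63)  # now {1, 51, 53, 60, 63, 76}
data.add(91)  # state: {1, 51, 53, 60, 63, 76, 91}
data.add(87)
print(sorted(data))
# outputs [1, 51, 53, 60, 63, 76, 87, 91]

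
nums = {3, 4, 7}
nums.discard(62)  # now {3, 4, 7}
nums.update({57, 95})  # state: {3, 4, 7, 57, 95}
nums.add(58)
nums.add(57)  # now {3, 4, 7, 57, 58, 95}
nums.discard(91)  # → {3, 4, 7, 57, 58, 95}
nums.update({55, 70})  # {3, 4, 7, 55, 57, 58, 70, 95}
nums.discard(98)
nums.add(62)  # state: {3, 4, 7, 55, 57, 58, 62, 70, 95}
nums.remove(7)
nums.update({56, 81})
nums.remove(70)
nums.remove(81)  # {3, 4, 55, 56, 57, 58, 62, 95}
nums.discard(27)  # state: {3, 4, 55, 56, 57, 58, 62, 95}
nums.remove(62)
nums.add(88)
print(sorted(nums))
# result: [3, 4, 55, 56, 57, 58, 88, 95]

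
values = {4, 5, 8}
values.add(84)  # {4, 5, 8, 84}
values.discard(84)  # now {4, 5, 8}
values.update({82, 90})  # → {4, 5, 8, 82, 90}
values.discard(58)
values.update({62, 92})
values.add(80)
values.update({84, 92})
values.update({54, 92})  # {4, 5, 8, 54, 62, 80, 82, 84, 90, 92}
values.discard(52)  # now {4, 5, 8, 54, 62, 80, 82, 84, 90, 92}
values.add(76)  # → {4, 5, 8, 54, 62, 76, 80, 82, 84, 90, 92}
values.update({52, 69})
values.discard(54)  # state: {4, 5, 8, 52, 62, 69, 76, 80, 82, 84, 90, 92}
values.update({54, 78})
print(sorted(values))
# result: [4, 5, 8, 52, 54, 62, 69, 76, 78, 80, 82, 84, 90, 92]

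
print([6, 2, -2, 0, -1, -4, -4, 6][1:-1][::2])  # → [2, 0, -4]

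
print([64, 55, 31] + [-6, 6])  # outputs [64, 55, 31, -6, 6]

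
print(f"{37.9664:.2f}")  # 37.97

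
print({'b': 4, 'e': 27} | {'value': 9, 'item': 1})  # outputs {'b': 4, 'e': 27, 'value': 9, 'item': 1}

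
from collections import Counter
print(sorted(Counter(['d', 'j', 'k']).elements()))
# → ['d', 'j', 'k']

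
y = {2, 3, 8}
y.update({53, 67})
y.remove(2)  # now {3, 8, 53, 67}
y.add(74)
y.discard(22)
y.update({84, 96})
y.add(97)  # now {3, 8, 53, 67, 74, 84, 96, 97}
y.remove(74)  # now {3, 8, 53, 67, 84, 96, 97}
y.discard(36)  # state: {3, 8, 53, 67, 84, 96, 97}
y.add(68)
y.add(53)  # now {3, 8, 53, 67, 68, 84, 96, 97}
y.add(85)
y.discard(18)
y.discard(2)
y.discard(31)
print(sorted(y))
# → [3, 8, 53, 67, 68, 84, 85, 96, 97]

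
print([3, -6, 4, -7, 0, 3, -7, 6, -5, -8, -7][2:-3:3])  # [4, 3]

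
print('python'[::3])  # ph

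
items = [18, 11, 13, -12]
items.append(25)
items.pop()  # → 25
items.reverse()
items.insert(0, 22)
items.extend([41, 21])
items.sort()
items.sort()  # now [-12, 11, 13, 18, 21, 22, 41]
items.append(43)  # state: [-12, 11, 13, 18, 21, 22, 41, 43]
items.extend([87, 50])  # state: [-12, 11, 13, 18, 21, 22, 41, 43, 87, 50]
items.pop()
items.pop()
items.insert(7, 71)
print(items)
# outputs [-12, 11, 13, 18, 21, 22, 41, 71, 43]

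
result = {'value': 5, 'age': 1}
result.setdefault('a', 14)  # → 14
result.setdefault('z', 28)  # 28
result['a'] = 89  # {'value': 5, 'age': 1, 'a': 89, 'z': 28}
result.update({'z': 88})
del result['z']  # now {'value': 5, 'age': 1, 'a': 89}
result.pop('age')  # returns 1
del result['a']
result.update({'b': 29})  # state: {'value': 5, 'b': 29}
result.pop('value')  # 5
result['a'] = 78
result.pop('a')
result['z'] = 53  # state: {'b': 29, 'z': 53}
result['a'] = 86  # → {'b': 29, 'z': 53, 'a': 86}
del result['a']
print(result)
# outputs {'b': 29, 'z': 53}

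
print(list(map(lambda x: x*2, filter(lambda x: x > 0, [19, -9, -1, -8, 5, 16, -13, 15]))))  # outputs [38, 10, 32, 30]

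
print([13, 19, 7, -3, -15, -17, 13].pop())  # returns 13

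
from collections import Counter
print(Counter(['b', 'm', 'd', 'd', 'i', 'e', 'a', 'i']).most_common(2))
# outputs [('d', 2), ('i', 2)]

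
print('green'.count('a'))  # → 0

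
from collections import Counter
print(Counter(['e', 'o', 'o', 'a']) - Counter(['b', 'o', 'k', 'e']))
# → Counter({'o': 1, 'a': 1})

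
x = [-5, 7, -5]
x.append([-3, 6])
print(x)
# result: [-5, 7, -5, [-3, 6]]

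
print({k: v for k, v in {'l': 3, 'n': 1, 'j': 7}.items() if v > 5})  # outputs {'j': 7}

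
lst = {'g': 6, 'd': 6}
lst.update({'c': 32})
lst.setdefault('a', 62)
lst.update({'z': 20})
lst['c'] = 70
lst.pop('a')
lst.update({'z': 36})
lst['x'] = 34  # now {'g': 6, 'd': 6, 'c': 70, 'z': 36, 'x': 34}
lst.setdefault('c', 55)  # 70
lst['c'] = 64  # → {'g': 6, 'd': 6, 'c': 64, 'z': 36, 'x': 34}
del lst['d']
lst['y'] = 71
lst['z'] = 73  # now {'g': 6, 'c': 64, 'z': 73, 'x': 34, 'y': 71}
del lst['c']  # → {'g': 6, 'z': 73, 'x': 34, 'y': 71}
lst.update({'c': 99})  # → {'g': 6, 'z': 73, 'x': 34, 'y': 71, 'c': 99}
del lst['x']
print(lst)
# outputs {'g': 6, 'z': 73, 'y': 71, 'c': 99}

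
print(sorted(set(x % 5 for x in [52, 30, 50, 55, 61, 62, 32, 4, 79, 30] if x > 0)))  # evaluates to [0, 1, 2, 4]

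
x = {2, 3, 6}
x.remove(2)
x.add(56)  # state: {3, 6, 56}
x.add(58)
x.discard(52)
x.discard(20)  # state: {3, 6, 56, 58}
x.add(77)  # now {3, 6, 56, 58, 77}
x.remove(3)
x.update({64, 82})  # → {6, 56, 58, 64, 77, 82}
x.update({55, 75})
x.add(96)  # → {6, 55, 56, 58, 64, 75, 77, 82, 96}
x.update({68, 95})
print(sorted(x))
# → [6, 55, 56, 58, 64, 68, 75, 77, 82, 95, 96]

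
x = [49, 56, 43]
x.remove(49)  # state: [56, 43]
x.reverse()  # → [43, 56]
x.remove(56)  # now [43]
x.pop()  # 43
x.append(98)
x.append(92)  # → [98, 92]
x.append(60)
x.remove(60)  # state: [98, 92]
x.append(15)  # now [98, 92, 15]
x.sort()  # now [15, 92, 98]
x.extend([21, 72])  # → [15, 92, 98, 21, 72]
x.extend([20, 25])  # [15, 92, 98, 21, 72, 20, 25]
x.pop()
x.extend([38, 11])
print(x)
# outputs [15, 92, 98, 21, 72, 20, 38, 11]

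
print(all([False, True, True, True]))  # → False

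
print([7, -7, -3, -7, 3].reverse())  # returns None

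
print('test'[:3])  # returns tes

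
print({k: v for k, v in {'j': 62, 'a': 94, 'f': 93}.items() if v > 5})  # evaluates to {'j': 62, 'a': 94, 'f': 93}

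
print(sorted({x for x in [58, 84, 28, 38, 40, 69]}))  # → [28, 38, 40, 58, 69, 84]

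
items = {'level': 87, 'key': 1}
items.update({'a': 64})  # {'level': 87, 'key': 1, 'a': 64}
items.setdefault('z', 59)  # 59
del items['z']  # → {'level': 87, 'key': 1, 'a': 64}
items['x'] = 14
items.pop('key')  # 1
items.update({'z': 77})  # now {'level': 87, 'a': 64, 'x': 14, 'z': 77}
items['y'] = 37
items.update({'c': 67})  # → {'level': 87, 'a': 64, 'x': 14, 'z': 77, 'y': 37, 'c': 67}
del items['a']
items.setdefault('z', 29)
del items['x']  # {'level': 87, 'z': 77, 'y': 37, 'c': 67}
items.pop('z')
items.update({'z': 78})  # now {'level': 87, 'y': 37, 'c': 67, 'z': 78}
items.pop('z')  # 78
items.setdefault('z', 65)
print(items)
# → {'level': 87, 'y': 37, 'c': 67, 'z': 65}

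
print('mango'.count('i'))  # 0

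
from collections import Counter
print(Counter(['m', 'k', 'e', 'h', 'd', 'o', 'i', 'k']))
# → Counter({'k': 2, 'm': 1, 'e': 1, 'h': 1, 'd': 1, 'o': 1, 'i': 1})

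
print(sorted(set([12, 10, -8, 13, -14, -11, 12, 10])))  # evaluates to [-14, -11, -8, 10, 12, 13]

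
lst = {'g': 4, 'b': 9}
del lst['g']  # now {'b': 9}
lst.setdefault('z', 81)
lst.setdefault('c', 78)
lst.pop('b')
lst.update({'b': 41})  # {'z': 81, 'c': 78, 'b': 41}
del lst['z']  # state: {'c': 78, 'b': 41}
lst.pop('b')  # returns 41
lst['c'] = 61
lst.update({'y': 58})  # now {'c': 61, 'y': 58}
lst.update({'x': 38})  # {'c': 61, 'y': 58, 'x': 38}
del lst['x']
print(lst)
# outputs {'c': 61, 'y': 58}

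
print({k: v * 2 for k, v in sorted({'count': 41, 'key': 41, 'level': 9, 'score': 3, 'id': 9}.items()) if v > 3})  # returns {'count': 82, 'id': 18, 'key': 82, 'level': 18}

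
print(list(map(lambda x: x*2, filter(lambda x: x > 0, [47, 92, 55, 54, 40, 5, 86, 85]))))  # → [94, 184, 110, 108, 80, 10, 172, 170]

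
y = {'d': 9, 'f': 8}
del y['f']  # {'d': 9}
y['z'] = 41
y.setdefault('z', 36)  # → 41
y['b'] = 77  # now {'d': 9, 'z': 41, 'b': 77}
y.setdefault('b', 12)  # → 77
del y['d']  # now {'z': 41, 'b': 77}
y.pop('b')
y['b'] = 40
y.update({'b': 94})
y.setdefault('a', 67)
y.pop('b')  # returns 94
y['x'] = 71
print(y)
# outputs {'z': 41, 'a': 67, 'x': 71}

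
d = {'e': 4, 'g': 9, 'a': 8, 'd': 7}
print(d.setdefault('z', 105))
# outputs 105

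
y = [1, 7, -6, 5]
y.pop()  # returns 5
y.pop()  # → -6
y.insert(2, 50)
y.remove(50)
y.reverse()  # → [7, 1]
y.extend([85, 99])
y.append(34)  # [7, 1, 85, 99, 34]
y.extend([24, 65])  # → [7, 1, 85, 99, 34, 24, 65]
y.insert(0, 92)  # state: [92, 7, 1, 85, 99, 34, 24, 65]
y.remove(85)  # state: [92, 7, 1, 99, 34, 24, 65]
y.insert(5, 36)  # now [92, 7, 1, 99, 34, 36, 24, 65]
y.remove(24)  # [92, 7, 1, 99, 34, 36, 65]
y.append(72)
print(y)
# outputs [92, 7, 1, 99, 34, 36, 65, 72]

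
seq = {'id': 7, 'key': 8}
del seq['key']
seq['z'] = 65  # {'id': 7, 'z': 65}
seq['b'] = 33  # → {'id': 7, 'z': 65, 'b': 33}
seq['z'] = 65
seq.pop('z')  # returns 65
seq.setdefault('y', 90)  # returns 90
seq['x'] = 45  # {'id': 7, 'b': 33, 'y': 90, 'x': 45}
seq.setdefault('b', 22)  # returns 33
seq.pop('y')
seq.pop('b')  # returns 33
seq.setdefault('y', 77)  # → 77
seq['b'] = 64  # {'id': 7, 'x': 45, 'y': 77, 'b': 64}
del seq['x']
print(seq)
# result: {'id': 7, 'y': 77, 'b': 64}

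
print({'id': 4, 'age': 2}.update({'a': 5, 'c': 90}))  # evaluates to None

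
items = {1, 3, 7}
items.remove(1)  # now {3, 7}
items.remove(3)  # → {7}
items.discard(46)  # {7}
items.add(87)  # {7, 87}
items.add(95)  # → {7, 87, 95}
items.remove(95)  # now {7, 87}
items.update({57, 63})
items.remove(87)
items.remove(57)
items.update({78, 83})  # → {7, 63, 78, 83}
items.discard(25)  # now {7, 63, 78, 83}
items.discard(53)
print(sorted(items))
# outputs [7, 63, 78, 83]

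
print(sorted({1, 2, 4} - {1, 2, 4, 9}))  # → []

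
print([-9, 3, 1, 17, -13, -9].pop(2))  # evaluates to 1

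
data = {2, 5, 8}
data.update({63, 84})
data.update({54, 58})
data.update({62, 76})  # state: {2, 5, 8, 54, 58, 62, 63, 76, 84}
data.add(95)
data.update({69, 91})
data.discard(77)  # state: {2, 5, 8, 54, 58, 62, 63, 69, 76, 84, 91, 95}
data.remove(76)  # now {2, 5, 8, 54, 58, 62, 63, 69, 84, 91, 95}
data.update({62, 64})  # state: {2, 5, 8, 54, 58, 62, 63, 64, 69, 84, 91, 95}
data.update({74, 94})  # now {2, 5, 8, 54, 58, 62, 63, 64, 69, 74, 84, 91, 94, 95}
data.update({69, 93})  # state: {2, 5, 8, 54, 58, 62, 63, 64, 69, 74, 84, 91, 93, 94, 95}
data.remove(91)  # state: {2, 5, 8, 54, 58, 62, 63, 64, 69, 74, 84, 93, 94, 95}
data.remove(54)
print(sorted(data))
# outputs [2, 5, 8, 58, 62, 63, 64, 69, 74, 84, 93, 94, 95]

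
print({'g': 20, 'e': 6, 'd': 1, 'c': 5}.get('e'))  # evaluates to 6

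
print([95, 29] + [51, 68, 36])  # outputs [95, 29, 51, 68, 36]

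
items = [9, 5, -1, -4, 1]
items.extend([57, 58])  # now [9, 5, -1, -4, 1, 57, 58]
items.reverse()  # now [58, 57, 1, -4, -1, 5, 9]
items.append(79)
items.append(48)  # [58, 57, 1, -4, -1, 5, 9, 79, 48]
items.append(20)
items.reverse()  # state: [20, 48, 79, 9, 5, -1, -4, 1, 57, 58]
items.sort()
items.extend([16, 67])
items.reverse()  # [67, 16, 79, 58, 57, 48, 20, 9, 5, 1, -1, -4]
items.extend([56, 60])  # [67, 16, 79, 58, 57, 48, 20, 9, 5, 1, -1, -4, 56, 60]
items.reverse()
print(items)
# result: [60, 56, -4, -1, 1, 5, 9, 20, 48, 57, 58, 79, 16, 67]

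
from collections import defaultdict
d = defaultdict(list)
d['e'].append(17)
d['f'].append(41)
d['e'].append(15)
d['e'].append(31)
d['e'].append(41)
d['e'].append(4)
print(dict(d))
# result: {'e': [17, 15, 31, 41, 4], 'f': [41]}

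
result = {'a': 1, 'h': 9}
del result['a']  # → {'h': 9}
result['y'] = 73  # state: {'h': 9, 'y': 73}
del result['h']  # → {'y': 73}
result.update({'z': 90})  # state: {'y': 73, 'z': 90}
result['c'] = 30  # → {'y': 73, 'z': 90, 'c': 30}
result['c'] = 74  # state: {'y': 73, 'z': 90, 'c': 74}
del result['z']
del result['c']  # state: {'y': 73}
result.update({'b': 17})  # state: {'y': 73, 'b': 17}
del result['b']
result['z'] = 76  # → {'y': 73, 'z': 76}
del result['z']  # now {'y': 73}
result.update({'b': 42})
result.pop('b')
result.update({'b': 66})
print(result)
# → {'y': 73, 'b': 66}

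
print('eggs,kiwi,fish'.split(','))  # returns ['eggs', 'kiwi', 'fish']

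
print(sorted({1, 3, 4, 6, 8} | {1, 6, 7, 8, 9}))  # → [1, 3, 4, 6, 7, 8, 9]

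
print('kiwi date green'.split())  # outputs ['kiwi', 'date', 'green']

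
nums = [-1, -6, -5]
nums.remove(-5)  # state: [-1, -6]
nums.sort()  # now [-6, -1]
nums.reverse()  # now [-1, -6]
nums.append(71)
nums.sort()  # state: [-6, -1, 71]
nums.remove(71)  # [-6, -1]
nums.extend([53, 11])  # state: [-6, -1, 53, 11]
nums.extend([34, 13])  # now [-6, -1, 53, 11, 34, 13]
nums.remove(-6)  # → [-1, 53, 11, 34, 13]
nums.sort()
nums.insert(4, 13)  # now [-1, 11, 13, 34, 13, 53]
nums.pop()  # 53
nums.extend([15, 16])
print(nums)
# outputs [-1, 11, 13, 34, 13, 15, 16]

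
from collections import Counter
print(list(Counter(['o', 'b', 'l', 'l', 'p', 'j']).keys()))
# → ['o', 'b', 'l', 'p', 'j']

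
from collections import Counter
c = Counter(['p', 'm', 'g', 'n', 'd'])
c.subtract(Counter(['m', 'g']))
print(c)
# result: Counter({'p': 1, 'n': 1, 'd': 1, 'm': 0, 'g': 0})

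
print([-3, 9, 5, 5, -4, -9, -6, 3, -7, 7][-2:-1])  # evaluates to [-7]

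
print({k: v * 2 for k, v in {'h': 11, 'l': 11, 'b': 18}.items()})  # {'h': 22, 'l': 22, 'b': 36}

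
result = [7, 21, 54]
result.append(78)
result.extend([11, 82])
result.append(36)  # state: [7, 21, 54, 78, 11, 82, 36]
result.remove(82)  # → [7, 21, 54, 78, 11, 36]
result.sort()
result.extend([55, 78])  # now [7, 11, 21, 36, 54, 78, 55, 78]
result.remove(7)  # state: [11, 21, 36, 54, 78, 55, 78]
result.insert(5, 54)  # [11, 21, 36, 54, 78, 54, 55, 78]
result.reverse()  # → [78, 55, 54, 78, 54, 36, 21, 11]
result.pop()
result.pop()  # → 21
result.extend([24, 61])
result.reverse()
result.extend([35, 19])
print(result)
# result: [61, 24, 36, 54, 78, 54, 55, 78, 35, 19]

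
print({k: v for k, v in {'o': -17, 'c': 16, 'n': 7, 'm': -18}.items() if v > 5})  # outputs {'c': 16, 'n': 7}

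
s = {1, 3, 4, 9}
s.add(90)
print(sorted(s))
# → [1, 3, 4, 9, 90]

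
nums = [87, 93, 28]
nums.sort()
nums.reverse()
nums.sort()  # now [28, 87, 93]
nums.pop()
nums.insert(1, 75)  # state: [28, 75, 87]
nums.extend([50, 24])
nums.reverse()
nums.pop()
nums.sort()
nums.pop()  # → 87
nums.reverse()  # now [75, 50, 24]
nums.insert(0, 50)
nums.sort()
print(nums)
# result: [24, 50, 50, 75]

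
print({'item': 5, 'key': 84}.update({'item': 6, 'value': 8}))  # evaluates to None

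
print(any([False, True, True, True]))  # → True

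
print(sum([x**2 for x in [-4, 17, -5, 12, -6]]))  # 510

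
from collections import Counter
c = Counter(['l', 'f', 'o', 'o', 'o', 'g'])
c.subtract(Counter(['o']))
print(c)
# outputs Counter({'o': 2, 'l': 1, 'f': 1, 'g': 1})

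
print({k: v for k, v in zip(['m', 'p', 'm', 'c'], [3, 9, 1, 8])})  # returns {'m': 1, 'p': 9, 'c': 8}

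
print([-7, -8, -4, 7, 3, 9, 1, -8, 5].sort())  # None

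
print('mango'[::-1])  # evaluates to ognam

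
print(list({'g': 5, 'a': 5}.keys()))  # ['g', 'a']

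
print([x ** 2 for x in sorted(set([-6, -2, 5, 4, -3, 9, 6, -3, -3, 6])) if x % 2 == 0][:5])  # [36, 4, 16, 36]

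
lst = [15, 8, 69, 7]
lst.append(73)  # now [15, 8, 69, 7, 73]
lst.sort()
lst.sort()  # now [7, 8, 15, 69, 73]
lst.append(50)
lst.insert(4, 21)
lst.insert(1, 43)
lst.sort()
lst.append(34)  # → [7, 8, 15, 21, 43, 50, 69, 73, 34]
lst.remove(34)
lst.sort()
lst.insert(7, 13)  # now [7, 8, 15, 21, 43, 50, 69, 13, 73]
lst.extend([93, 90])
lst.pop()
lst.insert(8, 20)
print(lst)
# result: [7, 8, 15, 21, 43, 50, 69, 13, 20, 73, 93]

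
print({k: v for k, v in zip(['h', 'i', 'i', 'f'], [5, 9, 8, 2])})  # {'h': 5, 'i': 8, 'f': 2}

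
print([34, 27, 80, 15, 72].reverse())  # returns None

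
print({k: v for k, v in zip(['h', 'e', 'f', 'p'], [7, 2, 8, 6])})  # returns {'h': 7, 'e': 2, 'f': 8, 'p': 6}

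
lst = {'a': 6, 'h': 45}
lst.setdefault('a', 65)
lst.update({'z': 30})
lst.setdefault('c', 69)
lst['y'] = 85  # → {'a': 6, 'h': 45, 'z': 30, 'c': 69, 'y': 85}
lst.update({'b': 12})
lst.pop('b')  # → 12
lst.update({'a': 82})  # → {'a': 82, 'h': 45, 'z': 30, 'c': 69, 'y': 85}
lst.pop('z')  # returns 30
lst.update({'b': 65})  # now {'a': 82, 'h': 45, 'c': 69, 'y': 85, 'b': 65}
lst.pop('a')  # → 82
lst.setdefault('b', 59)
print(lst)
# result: {'h': 45, 'c': 69, 'y': 85, 'b': 65}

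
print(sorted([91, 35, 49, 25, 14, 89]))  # [14, 25, 35, 49, 89, 91]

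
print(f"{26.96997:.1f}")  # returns 27.0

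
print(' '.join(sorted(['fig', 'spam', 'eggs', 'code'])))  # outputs code eggs fig spam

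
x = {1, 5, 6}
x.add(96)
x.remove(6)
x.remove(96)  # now {1, 5}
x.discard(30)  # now {1, 5}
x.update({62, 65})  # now {1, 5, 62, 65}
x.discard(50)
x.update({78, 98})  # {1, 5, 62, 65, 78, 98}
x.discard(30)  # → {1, 5, 62, 65, 78, 98}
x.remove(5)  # {1, 62, 65, 78, 98}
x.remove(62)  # {1, 65, 78, 98}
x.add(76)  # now {1, 65, 76, 78, 98}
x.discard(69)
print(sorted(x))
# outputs [1, 65, 76, 78, 98]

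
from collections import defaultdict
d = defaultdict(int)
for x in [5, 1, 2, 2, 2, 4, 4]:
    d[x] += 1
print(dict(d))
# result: {5: 1, 1: 1, 2: 3, 4: 2}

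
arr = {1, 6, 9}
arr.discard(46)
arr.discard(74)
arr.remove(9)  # {1, 6}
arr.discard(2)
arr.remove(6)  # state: {1}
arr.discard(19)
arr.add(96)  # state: {1, 96}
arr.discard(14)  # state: {1, 96}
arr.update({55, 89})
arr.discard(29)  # {1, 55, 89, 96}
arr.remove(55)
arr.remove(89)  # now {1, 96}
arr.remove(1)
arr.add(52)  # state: {52, 96}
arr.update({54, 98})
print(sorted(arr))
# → [52, 54, 96, 98]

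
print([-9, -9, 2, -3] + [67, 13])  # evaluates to [-9, -9, 2, -3, 67, 13]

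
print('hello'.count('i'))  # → 0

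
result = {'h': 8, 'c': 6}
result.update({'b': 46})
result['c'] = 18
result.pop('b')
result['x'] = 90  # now {'h': 8, 'c': 18, 'x': 90}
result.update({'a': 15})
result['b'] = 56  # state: {'h': 8, 'c': 18, 'x': 90, 'a': 15, 'b': 56}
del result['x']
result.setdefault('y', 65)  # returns 65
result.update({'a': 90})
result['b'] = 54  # {'h': 8, 'c': 18, 'a': 90, 'b': 54, 'y': 65}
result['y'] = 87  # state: {'h': 8, 'c': 18, 'a': 90, 'b': 54, 'y': 87}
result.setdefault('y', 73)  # 87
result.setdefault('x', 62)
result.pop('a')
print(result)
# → {'h': 8, 'c': 18, 'b': 54, 'y': 87, 'x': 62}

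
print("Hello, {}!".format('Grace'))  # Hello, Grace!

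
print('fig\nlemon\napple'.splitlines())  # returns ['fig', 'lemon', 'apple']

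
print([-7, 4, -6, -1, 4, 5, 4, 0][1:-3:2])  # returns [4, -1]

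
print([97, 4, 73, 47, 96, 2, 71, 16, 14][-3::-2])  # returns [71, 96, 73, 97]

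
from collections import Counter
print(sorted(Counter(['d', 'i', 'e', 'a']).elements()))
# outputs ['a', 'd', 'e', 'i']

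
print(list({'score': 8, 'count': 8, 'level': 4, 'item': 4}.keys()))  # ['score', 'count', 'level', 'item']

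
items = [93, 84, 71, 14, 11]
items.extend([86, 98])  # [93, 84, 71, 14, 11, 86, 98]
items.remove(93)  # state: [84, 71, 14, 11, 86, 98]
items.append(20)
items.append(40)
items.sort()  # [11, 14, 20, 40, 71, 84, 86, 98]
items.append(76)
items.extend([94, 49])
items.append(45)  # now [11, 14, 20, 40, 71, 84, 86, 98, 76, 94, 49, 45]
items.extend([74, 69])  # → [11, 14, 20, 40, 71, 84, 86, 98, 76, 94, 49, 45, 74, 69]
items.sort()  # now [11, 14, 20, 40, 45, 49, 69, 71, 74, 76, 84, 86, 94, 98]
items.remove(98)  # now [11, 14, 20, 40, 45, 49, 69, 71, 74, 76, 84, 86, 94]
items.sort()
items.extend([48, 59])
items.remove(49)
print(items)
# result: [11, 14, 20, 40, 45, 69, 71, 74, 76, 84, 86, 94, 48, 59]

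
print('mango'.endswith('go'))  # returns True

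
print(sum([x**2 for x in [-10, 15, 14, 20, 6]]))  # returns 957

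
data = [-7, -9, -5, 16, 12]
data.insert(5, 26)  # [-7, -9, -5, 16, 12, 26]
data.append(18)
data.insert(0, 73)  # [73, -7, -9, -5, 16, 12, 26, 18]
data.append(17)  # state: [73, -7, -9, -5, 16, 12, 26, 18, 17]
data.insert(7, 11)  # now [73, -7, -9, -5, 16, 12, 26, 11, 18, 17]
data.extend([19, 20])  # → [73, -7, -9, -5, 16, 12, 26, 11, 18, 17, 19, 20]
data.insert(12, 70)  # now [73, -7, -9, -5, 16, 12, 26, 11, 18, 17, 19, 20, 70]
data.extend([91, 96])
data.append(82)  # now [73, -7, -9, -5, 16, 12, 26, 11, 18, 17, 19, 20, 70, 91, 96, 82]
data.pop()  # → 82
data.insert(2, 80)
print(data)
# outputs [73, -7, 80, -9, -5, 16, 12, 26, 11, 18, 17, 19, 20, 70, 91, 96]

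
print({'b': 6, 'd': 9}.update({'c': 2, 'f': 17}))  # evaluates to None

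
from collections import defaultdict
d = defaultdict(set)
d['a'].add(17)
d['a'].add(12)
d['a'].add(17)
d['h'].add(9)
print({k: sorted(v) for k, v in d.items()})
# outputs {'a': [12, 17], 'h': [9]}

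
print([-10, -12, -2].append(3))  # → None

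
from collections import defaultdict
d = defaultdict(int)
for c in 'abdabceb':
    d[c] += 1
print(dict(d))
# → {'a': 2, 'b': 3, 'd': 1, 'c': 1, 'e': 1}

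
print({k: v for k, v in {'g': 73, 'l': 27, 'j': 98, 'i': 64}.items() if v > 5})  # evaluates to {'g': 73, 'l': 27, 'j': 98, 'i': 64}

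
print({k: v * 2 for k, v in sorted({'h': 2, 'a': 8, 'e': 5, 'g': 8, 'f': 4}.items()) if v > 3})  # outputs {'a': 16, 'e': 10, 'f': 8, 'g': 16}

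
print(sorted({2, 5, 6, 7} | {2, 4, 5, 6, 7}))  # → [2, 4, 5, 6, 7]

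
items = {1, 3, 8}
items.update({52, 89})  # {1, 3, 8, 52, 89}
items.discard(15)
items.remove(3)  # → {1, 8, 52, 89}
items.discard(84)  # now {1, 8, 52, 89}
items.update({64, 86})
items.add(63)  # {1, 8, 52, 63, 64, 86, 89}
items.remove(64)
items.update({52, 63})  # {1, 8, 52, 63, 86, 89}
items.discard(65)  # {1, 8, 52, 63, 86, 89}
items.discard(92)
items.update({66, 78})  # {1, 8, 52, 63, 66, 78, 86, 89}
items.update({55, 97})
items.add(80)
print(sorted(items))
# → [1, 8, 52, 55, 63, 66, 78, 80, 86, 89, 97]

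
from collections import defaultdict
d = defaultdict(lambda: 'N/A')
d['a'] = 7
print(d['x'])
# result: N/A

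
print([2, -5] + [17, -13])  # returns [2, -5, 17, -13]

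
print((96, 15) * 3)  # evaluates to (96, 15, 96, 15, 96, 15)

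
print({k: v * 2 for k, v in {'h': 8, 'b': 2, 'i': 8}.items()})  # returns {'h': 16, 'b': 4, 'i': 16}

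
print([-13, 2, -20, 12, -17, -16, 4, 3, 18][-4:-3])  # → [-16]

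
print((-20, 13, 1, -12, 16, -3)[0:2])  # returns (-20, 13)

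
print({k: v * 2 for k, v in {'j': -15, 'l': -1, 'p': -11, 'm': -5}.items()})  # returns {'j': -30, 'l': -2, 'p': -22, 'm': -10}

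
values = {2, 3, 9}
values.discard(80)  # {2, 3, 9}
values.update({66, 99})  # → {2, 3, 9, 66, 99}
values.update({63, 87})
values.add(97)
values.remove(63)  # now {2, 3, 9, 66, 87, 97, 99}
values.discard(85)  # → {2, 3, 9, 66, 87, 97, 99}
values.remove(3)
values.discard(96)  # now {2, 9, 66, 87, 97, 99}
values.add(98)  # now {2, 9, 66, 87, 97, 98, 99}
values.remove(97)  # {2, 9, 66, 87, 98, 99}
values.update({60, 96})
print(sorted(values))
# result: [2, 9, 60, 66, 87, 96, 98, 99]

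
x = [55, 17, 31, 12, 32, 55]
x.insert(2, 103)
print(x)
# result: [55, 17, 103, 31, 12, 32, 55]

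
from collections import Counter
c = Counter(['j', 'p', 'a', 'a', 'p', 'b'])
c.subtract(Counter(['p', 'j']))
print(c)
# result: Counter({'a': 2, 'p': 1, 'b': 1, 'j': 0})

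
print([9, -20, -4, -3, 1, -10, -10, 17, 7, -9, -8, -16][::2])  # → [9, -4, 1, -10, 7, -8]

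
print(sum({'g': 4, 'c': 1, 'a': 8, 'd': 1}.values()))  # 14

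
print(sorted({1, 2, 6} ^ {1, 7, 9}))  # [2, 6, 7, 9]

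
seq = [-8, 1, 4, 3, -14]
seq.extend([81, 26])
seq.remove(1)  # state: [-8, 4, 3, -14, 81, 26]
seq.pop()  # 26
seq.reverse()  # [81, -14, 3, 4, -8]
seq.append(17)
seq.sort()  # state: [-14, -8, 3, 4, 17, 81]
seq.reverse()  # [81, 17, 4, 3, -8, -14]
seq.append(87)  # [81, 17, 4, 3, -8, -14, 87]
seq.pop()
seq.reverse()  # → [-14, -8, 3, 4, 17, 81]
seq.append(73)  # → [-14, -8, 3, 4, 17, 81, 73]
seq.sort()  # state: [-14, -8, 3, 4, 17, 73, 81]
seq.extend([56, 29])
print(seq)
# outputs [-14, -8, 3, 4, 17, 73, 81, 56, 29]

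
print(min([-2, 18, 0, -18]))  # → -18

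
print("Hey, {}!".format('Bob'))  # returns Hey, Bob!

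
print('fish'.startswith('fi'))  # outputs True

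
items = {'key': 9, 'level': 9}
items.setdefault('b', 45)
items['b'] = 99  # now {'key': 9, 'level': 9, 'b': 99}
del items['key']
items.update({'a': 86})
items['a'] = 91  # {'level': 9, 'b': 99, 'a': 91}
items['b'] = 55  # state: {'level': 9, 'b': 55, 'a': 91}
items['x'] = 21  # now {'level': 9, 'b': 55, 'a': 91, 'x': 21}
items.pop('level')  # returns 9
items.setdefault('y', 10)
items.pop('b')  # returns 55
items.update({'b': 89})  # {'a': 91, 'x': 21, 'y': 10, 'b': 89}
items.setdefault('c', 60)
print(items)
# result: {'a': 91, 'x': 21, 'y': 10, 'b': 89, 'c': 60}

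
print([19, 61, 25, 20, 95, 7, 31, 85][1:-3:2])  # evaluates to [61, 20]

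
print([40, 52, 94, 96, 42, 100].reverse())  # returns None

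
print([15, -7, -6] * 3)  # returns [15, -7, -6, 15, -7, -6, 15, -7, -6]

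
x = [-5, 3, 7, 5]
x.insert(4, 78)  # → [-5, 3, 7, 5, 78]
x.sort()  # [-5, 3, 5, 7, 78]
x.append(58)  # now [-5, 3, 5, 7, 78, 58]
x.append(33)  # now [-5, 3, 5, 7, 78, 58, 33]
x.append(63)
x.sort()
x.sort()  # [-5, 3, 5, 7, 33, 58, 63, 78]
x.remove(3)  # [-5, 5, 7, 33, 58, 63, 78]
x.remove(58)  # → [-5, 5, 7, 33, 63, 78]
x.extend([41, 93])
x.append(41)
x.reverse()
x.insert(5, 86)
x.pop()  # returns -5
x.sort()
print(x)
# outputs [5, 7, 33, 41, 41, 63, 78, 86, 93]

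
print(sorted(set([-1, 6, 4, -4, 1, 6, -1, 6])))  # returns [-4, -1, 1, 4, 6]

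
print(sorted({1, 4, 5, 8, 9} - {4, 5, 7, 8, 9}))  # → [1]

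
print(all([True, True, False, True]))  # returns False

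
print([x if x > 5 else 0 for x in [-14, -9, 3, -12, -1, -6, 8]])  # [0, 0, 0, 0, 0, 0, 8]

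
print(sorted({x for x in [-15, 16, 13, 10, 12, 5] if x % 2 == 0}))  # [10, 12, 16]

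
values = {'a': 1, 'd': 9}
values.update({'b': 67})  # {'a': 1, 'd': 9, 'b': 67}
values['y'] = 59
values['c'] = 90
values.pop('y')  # 59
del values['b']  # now {'a': 1, 'd': 9, 'c': 90}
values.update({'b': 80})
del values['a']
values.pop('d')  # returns 9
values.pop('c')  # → 90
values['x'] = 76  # {'b': 80, 'x': 76}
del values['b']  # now {'x': 76}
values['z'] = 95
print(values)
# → {'x': 76, 'z': 95}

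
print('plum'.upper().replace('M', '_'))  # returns PLU_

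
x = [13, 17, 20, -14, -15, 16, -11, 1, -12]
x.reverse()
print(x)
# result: [-12, 1, -11, 16, -15, -14, 20, 17, 13]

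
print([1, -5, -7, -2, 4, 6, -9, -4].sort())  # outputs None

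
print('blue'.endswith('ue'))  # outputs True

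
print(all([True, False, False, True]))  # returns False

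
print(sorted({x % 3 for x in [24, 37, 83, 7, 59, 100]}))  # [0, 1, 2]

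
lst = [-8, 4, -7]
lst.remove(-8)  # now [4, -7]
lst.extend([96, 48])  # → [4, -7, 96, 48]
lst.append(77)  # [4, -7, 96, 48, 77]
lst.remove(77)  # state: [4, -7, 96, 48]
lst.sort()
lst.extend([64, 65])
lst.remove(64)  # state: [-7, 4, 48, 96, 65]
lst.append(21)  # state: [-7, 4, 48, 96, 65, 21]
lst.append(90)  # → [-7, 4, 48, 96, 65, 21, 90]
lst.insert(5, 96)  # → [-7, 4, 48, 96, 65, 96, 21, 90]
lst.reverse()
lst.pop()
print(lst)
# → [90, 21, 96, 65, 96, 48, 4]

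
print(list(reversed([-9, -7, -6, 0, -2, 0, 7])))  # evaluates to [7, 0, -2, 0, -6, -7, -9]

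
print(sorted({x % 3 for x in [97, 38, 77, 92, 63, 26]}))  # [0, 1, 2]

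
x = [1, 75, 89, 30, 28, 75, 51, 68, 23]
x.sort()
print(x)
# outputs [1, 23, 28, 30, 51, 68, 75, 75, 89]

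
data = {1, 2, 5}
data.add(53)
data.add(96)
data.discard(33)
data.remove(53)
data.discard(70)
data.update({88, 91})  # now {1, 2, 5, 88, 91, 96}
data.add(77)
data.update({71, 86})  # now {1, 2, 5, 71, 77, 86, 88, 91, 96}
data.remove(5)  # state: {1, 2, 71, 77, 86, 88, 91, 96}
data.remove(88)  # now {1, 2, 71, 77, 86, 91, 96}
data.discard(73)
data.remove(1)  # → {2, 71, 77, 86, 91, 96}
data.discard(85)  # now {2, 71, 77, 86, 91, 96}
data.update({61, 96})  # {2, 61, 71, 77, 86, 91, 96}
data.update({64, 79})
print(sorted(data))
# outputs [2, 61, 64, 71, 77, 79, 86, 91, 96]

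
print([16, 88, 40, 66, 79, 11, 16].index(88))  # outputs 1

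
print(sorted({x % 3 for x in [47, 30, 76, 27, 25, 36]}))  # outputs [0, 1, 2]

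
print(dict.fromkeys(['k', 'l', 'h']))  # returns {'k': None, 'l': None, 'h': None}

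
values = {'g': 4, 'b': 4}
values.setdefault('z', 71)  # 71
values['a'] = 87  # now {'g': 4, 'b': 4, 'z': 71, 'a': 87}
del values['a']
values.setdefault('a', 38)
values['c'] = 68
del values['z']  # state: {'g': 4, 'b': 4, 'a': 38, 'c': 68}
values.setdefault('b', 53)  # 4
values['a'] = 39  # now {'g': 4, 'b': 4, 'a': 39, 'c': 68}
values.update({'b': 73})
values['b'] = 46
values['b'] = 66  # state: {'g': 4, 'b': 66, 'a': 39, 'c': 68}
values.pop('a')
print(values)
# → {'g': 4, 'b': 66, 'c': 68}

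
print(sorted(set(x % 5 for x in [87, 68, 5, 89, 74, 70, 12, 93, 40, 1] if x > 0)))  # [0, 1, 2, 3, 4]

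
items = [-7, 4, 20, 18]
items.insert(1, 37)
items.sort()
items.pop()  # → 37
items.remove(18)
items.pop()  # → 20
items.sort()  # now [-7, 4]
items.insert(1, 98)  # [-7, 98, 4]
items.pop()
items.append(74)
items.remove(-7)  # [98, 74]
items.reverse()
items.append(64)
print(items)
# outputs [74, 98, 64]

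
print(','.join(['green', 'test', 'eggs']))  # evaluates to green,test,eggs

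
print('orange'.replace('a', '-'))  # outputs or-nge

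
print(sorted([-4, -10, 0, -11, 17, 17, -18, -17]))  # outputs [-18, -17, -11, -10, -4, 0, 17, 17]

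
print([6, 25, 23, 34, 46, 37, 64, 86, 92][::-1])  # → [92, 86, 64, 37, 46, 34, 23, 25, 6]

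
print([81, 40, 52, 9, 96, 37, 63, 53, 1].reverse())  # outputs None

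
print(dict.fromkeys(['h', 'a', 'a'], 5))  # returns {'h': 5, 'a': 5}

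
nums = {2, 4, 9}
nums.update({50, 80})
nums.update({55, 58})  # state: {2, 4, 9, 50, 55, 58, 80}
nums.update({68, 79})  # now {2, 4, 9, 50, 55, 58, 68, 79, 80}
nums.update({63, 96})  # {2, 4, 9, 50, 55, 58, 63, 68, 79, 80, 96}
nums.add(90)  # {2, 4, 9, 50, 55, 58, 63, 68, 79, 80, 90, 96}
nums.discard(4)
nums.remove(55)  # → {2, 9, 50, 58, 63, 68, 79, 80, 90, 96}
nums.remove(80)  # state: {2, 9, 50, 58, 63, 68, 79, 90, 96}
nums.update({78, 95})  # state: {2, 9, 50, 58, 63, 68, 78, 79, 90, 95, 96}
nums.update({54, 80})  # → {2, 9, 50, 54, 58, 63, 68, 78, 79, 80, 90, 95, 96}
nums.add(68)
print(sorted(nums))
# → [2, 9, 50, 54, 58, 63, 68, 78, 79, 80, 90, 95, 96]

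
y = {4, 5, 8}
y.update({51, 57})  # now {4, 5, 8, 51, 57}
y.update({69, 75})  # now {4, 5, 8, 51, 57, 69, 75}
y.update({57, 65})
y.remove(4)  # {5, 8, 51, 57, 65, 69, 75}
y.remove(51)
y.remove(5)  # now {8, 57, 65, 69, 75}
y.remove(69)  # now {8, 57, 65, 75}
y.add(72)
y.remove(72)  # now {8, 57, 65, 75}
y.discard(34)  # {8, 57, 65, 75}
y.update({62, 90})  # {8, 57, 62, 65, 75, 90}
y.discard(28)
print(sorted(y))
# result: [8, 57, 62, 65, 75, 90]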